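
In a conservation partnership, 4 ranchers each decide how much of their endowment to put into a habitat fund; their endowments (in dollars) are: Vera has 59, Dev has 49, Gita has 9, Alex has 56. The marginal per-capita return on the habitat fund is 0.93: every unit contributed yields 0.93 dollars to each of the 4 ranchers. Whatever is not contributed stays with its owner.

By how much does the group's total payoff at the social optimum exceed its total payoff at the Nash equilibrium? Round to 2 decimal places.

The private return per contributed unit is 0.93 < 1 for everyone, so the Nash equilibrium is zero contribution and the group total is Σ E_j = 59 + 49 + 9 + 56 = 173.
Each contributed unit returns 3.720 to the group, so the social optimum is full contribution by everyone: group total = 3.720 × 173 = 643.56.
Efficiency loss = (3.720 − 1) × 173 = 470.56.

470.56 dollars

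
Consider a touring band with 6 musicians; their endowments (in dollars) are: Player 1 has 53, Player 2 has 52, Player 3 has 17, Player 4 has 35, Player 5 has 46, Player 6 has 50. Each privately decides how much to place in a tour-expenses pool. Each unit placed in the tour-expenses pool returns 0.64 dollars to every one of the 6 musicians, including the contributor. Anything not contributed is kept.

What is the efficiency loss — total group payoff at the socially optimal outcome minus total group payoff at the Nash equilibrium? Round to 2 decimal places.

The private return per contributed unit is 0.64 < 1 for everyone, so the Nash equilibrium is zero contribution and the group total is Σ E_j = 53 + 52 + 17 + 35 + 46 + 50 = 253.
Each contributed unit returns 3.840 to the group, so the social optimum is full contribution by everyone: group total = 3.840 × 253 = 971.52.
Efficiency loss = (3.840 − 1) × 253 = 718.52.

718.52 dollars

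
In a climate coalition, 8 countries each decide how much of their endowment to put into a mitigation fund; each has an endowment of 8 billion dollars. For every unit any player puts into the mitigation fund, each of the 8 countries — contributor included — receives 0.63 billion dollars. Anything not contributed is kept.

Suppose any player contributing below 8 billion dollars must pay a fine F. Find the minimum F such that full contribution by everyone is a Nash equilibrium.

2.96 billion dollars

Given the others contribute fully, the best deviation is to contribute 0 (any partial contribution still incurs the fine and gives up units whose private return 0.63 is below 1).
Deviating from 8 to 0 saves 8 billion dollars but forfeits the deviator's share of the drop in the mitigation fund: 0.63 × 8 = 5.04.
So the deviation gain is 8 − 5.04 = 2.96, and the fine must be at least 2.96 billion dollars to wipe it out.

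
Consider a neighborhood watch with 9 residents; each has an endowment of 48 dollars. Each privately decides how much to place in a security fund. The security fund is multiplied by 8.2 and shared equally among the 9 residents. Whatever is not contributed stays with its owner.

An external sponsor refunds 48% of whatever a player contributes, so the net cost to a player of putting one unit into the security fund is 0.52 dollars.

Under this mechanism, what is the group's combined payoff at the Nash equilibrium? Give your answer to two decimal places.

The effective private return per unit is now (8.2/9) / 0.52 = 1.7521 > 1, so every player's dominant strategy flips to full contribution.
At the Nash equilibrium everyone contributes 48. Group total payoff = 9 × (48 × 0.48 + 8.2 × 48) = 3749.76.

3749.76 dollars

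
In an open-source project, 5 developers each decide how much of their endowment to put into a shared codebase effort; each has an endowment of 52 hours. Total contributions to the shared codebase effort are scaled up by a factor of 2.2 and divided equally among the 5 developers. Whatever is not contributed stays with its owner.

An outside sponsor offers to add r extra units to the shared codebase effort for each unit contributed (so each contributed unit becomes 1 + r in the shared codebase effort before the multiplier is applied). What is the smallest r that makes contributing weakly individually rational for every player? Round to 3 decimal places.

1.273

With matching at rate r, one contributed unit becomes (1 + r) in the shared codebase effort and returns 2.2 × (1 + r) / 5 to the contributor.
Setting this equal to 1: 1 + r = 5/2.2 = 2.2727.
So the minimum matching rate is r = 2.2727 − 1 = 1.273.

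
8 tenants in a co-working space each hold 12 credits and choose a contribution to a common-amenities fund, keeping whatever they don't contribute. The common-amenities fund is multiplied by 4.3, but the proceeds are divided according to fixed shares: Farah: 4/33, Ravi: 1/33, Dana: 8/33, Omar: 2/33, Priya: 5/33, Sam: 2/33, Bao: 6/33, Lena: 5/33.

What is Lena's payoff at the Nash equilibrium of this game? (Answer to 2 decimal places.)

A player with share s gets back 4.3·s per unit contributed, so full contribution is dominant for anyone with s > 1/4.3 = 0.2326 and zero contribution is dominant for anyone below.
Only Dana (8/33) clears that bar, contributing 12; the remaining 7 contribute 0. Total contributed: 12.
Lena keeps 12 and receives 4.3 × 12 × 5/33 = 7.82 from the common-amenities fund, for a payoff of 19.82.

19.82 credits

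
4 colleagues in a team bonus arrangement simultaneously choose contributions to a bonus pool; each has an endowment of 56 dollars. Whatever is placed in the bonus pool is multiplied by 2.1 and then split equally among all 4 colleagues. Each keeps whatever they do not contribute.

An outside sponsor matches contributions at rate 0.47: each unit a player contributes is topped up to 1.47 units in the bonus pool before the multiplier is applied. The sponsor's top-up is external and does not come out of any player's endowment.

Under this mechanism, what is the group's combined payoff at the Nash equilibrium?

224.00 dollars

With the mechanism, a contributed unit returns 2.1 × 1.47 / 4 = 0.7718 per unit of net cost — still below 1 — so contributing 0 remains dominant for every player.
Everyone keeps their endowment and the group total is 4 × 56 = 224.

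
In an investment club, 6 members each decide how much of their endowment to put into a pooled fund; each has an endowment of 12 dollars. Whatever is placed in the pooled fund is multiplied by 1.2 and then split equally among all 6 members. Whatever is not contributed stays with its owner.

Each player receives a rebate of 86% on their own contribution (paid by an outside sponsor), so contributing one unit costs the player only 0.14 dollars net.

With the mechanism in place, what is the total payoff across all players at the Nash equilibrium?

148.32 dollars

Under the mechanism each unit contributed yields (1.2/6) / 0.14 = 1.4286 back to its contributor per unit of net cost, which exceeds 1, making full contribution the dominant choice for everyone.
So the Nash equilibrium is full contribution by all 6; the group earns 6 × (12 × 0.86 + 1.2 × 12) = 148.32.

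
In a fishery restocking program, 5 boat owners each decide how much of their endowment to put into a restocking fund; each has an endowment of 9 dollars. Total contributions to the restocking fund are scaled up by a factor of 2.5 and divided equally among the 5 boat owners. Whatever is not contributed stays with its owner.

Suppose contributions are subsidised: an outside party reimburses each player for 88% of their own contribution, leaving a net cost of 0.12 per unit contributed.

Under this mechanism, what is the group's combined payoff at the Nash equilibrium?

152.10 dollars

The effective private return per unit is now (2.5/5) / 0.12 = 4.1667 > 1, so every player's dominant strategy flips to full contribution.
So the Nash equilibrium is full contribution by all 5; the group earns 5 × (9 × 0.88 + 2.5 × 9) = 152.10.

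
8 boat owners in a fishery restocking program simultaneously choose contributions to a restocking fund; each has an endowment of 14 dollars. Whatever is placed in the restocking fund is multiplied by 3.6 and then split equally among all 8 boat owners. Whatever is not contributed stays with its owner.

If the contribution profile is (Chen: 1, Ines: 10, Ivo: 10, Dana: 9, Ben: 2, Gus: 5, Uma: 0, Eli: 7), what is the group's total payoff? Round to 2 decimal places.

226.40 dollars

Total contributed: 1 + 10 + 10 + 9 + 2 + 5 + 0 + 7 = 44; total kept: 8 × 14 − 44 = 68.
The restocking fund pays out 3.6 × 44 = 158.40 in aggregate.
Group total = 68 + 158.40 = 226.40.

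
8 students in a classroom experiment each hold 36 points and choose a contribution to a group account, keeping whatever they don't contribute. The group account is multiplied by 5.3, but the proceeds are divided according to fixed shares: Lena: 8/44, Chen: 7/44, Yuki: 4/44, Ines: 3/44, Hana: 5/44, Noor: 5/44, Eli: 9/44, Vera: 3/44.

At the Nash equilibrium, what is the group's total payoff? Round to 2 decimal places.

442.80 points

For player j, contributing a unit is worthwhile iff 5.3 × (j's share) ≥ 1, i.e. iff j's share is at least 0.1887.
Only Eli (9/44) clears that bar, contributing 36; the remaining 7 contribute 0. Total contributed: 36.
The group account pays out 5.3 × 36 = 190.80 in total (split across the unequal shares, but the aggregate is all that matters for the group sum).
The 7 free-riders keep 36 each, adding 252. Group total = 252 + 190.80 = 442.80.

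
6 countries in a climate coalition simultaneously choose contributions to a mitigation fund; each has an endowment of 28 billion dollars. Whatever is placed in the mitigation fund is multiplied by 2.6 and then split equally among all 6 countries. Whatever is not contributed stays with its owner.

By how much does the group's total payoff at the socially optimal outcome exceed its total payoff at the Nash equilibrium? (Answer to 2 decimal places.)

Each contributed unit returns 2.6/6 = 0.4333 to its contributor — below 1 — so contributing 0 is dominant for every player. At the Nash equilibrium everyone keeps their 28, and the group total is 6 × 28 = 168.
Each contributed unit returns 2.600 to the group as a whole (0.4333 to each of 6 players), which exceeds 1, so the social optimum is full contribution: group total = 2.600 × 168 = 436.80.
Efficiency loss = 436.80 − 168 = 268.80.

268.80 billion dollars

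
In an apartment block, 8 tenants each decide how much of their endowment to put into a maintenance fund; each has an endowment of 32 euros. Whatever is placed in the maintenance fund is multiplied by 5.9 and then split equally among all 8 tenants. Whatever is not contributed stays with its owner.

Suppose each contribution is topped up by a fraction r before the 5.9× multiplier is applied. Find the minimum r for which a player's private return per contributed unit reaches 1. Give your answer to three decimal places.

With matching at rate r, one contributed unit becomes (1 + r) in the maintenance fund and returns 5.9 × (1 + r) / 8 to the contributor.
Setting this equal to 1: 1 + r = 8/5.9 = 1.3559.
So the minimum matching rate is r = 1.3559 − 1 = 0.356.

0.356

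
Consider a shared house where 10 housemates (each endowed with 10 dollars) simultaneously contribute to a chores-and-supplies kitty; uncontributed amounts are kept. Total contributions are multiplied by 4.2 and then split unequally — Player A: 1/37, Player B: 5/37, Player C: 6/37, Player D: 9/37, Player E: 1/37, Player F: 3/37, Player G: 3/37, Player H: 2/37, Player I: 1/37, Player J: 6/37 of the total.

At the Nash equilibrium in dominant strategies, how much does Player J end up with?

A player with share s gets back 4.2·s per unit contributed, so full contribution is dominant for anyone with s > 1/4.2 = 0.2381 and zero contribution is dominant for anyone below.
Only Player D (9/37) clears that bar, contributing 10; the remaining 9 contribute 0. Total contributed: 10.
Player J keeps 10 and receives 4.2 × 10 × 6/37 = 6.81 from the chores-and-supplies kitty, for a payoff of 16.81.

16.81 dollars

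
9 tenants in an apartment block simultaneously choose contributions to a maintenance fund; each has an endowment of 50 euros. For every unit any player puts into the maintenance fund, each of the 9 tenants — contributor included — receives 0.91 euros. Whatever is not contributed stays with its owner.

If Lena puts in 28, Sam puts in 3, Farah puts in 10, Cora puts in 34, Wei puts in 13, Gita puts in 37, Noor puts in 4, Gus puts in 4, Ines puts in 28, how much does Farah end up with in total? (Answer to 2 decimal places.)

186.51 euros

Total contributed: 28 + 3 + 10 + 34 + 13 + 37 + 4 + 4 + 28 = 161.
Each receives 0.91 × 161 = 146.51 from the maintenance fund.
Farah keeps 50 − 10 = 40, so Farah's payoff is 40 + 146.51 = 186.51.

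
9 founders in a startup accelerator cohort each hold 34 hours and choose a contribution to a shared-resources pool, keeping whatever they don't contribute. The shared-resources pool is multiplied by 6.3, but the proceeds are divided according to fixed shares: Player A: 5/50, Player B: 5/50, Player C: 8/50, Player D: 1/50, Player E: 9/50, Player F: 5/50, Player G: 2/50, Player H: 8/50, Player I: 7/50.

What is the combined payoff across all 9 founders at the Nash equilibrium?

846.60 hours

Each unit j contributes comes back to j as 6.3 × (j's share), so j prefers to contribute only if that share exceeds 1/6.3 = 0.1587; otherwise keeping the unit dominates.
Player C, Player E and Player H are above the threshold, contributing 34 each; the remaining 6 contribute 0. Total contributed: 102.
The shared-resources pool pays out 6.3 × 102 = 642.60 in total (split across the unequal shares, but the aggregate is all that matters for the group sum).
The 6 free-riders keep 34 each, adding 204. Group total = 204 + 642.60 = 846.60.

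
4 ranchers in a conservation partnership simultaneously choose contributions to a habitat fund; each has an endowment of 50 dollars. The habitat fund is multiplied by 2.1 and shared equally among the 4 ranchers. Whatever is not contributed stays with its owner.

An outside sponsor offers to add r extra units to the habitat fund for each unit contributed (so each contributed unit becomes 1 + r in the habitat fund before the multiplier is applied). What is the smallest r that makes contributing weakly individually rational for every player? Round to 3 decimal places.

0.905

With matching at rate r, one contributed unit becomes (1 + r) in the habitat fund and returns 2.1 × (1 + r) / 4 to the contributor.
Setting this equal to 1: 1 + r = 4/2.1 = 1.9048.
So the minimum matching rate is r = 1.9048 − 1 = 0.905.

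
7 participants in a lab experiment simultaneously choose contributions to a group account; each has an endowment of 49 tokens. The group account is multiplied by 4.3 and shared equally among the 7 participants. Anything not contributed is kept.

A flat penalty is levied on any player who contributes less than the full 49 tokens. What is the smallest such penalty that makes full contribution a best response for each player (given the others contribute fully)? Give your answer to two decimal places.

Given the others contribute fully, the best deviation is to contribute 0 (any partial contribution still incurs the fine and gives up units whose private return 0.6143 is below 1).
Deviating from 49 to 0 saves 49 tokens but forfeits the deviator's share of the drop in the group account: 4.3/7 × 49 = 30.10.
So the deviation gain is 49 − 30.10 = 18.90, and the fine must be at least 18.90 tokens to wipe it out.

18.90 tokens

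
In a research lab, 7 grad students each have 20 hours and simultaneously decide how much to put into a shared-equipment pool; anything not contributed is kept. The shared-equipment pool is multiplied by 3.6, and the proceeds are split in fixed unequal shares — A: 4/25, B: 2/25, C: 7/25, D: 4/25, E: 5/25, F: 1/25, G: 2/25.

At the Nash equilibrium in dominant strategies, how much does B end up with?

For player j, contributing a unit is worthwhile iff 3.6 × (j's share) ≥ 1, i.e. iff j's share is at least 0.2778.
Only C (7/25) clears that bar, contributing 20; the remaining 6 contribute 0. Total contributed: 20.
B keeps 20 and receives 3.6 × 20 × 2/25 = 5.76 from the shared-equipment pool, for a payoff of 25.76.

25.76 hours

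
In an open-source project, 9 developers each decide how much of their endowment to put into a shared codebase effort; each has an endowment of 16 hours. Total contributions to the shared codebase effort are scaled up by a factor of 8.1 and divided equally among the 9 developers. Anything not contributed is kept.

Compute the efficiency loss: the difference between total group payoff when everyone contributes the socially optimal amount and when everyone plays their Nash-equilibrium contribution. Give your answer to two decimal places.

Each contributed unit returns 8.1/9 = 0.9000 to its contributor — below 1 — so contributing 0 is dominant for every player. At the Nash equilibrium everyone keeps their 16, and the group total is 9 × 16 = 144.
Each contributed unit returns 8.100 to the group as a whole (0.9000 to each of 9 players), which exceeds 1, so the social optimum is full contribution: group total = 8.100 × 144 = 1166.40.
Efficiency loss = 1166.40 − 144 = 1022.40.

1022.40 hours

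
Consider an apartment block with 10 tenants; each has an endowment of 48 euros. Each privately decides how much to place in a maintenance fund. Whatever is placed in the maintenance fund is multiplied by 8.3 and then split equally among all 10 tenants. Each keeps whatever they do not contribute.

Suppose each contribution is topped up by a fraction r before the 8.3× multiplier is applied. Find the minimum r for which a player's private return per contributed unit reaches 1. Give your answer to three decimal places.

With matching at rate r, one contributed unit becomes (1 + r) in the maintenance fund and returns 8.3 × (1 + r) / 10 to the contributor.
Setting this equal to 1: 1 + r = 10/8.3 = 1.2048.
So the minimum matching rate is r = 1.2048 − 1 = 0.205.

0.205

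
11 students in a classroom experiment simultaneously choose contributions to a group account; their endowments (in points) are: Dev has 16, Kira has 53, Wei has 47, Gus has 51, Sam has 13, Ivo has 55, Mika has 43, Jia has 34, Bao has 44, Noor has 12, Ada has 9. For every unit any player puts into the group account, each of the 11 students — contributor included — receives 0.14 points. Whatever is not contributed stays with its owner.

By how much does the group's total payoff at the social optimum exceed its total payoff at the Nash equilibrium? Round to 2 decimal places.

203.58 points

The private return per contributed unit is 0.14 < 1 for everyone, so the Nash equilibrium is zero contribution and the group total is Σ E_j = 16 + 53 + 47 + 51 + 13 + 55 + 43 + 34 + 44 + 12 + 9 = 377.
Each contributed unit returns 1.540 to the group, so the social optimum is full contribution by everyone: group total = 1.540 × 377 = 580.58.
Efficiency loss = (1.540 − 1) × 377 = 203.58.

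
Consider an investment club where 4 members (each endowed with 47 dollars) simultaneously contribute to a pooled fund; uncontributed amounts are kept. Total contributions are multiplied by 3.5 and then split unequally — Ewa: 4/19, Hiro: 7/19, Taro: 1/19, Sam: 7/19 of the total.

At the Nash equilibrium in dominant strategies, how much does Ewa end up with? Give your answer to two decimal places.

116.26 dollars

Each unit j contributes comes back to j as 3.5 × (j's share), so j prefers to contribute only if that share exceeds 1/3.5 = 0.2857; otherwise keeping the unit dominates.
Hiro and Sam are above the threshold, contributing 47 each; the remaining 2 contribute 0. Total contributed: 94.
Ewa keeps 47 and receives 3.5 × 94 × 4/19 = 69.26 from the pooled fund, for a payoff of 116.26.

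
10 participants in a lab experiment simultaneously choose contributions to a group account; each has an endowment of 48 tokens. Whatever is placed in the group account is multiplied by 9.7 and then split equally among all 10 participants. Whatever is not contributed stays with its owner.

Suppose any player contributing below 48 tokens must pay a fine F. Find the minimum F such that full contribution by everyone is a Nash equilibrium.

Given the others contribute fully, the best deviation is to contribute 0 (any partial contribution still incurs the fine and gives up units whose private return 0.9700 is below 1).
Deviating from 48 to 0 saves 48 tokens but forfeits the deviator's share of the drop in the group account: 9.7/10 × 48 = 46.56.
So the deviation gain is 48 − 46.56 = 1.44, and the fine must be at least 1.44 tokens to wipe it out.

1.44 tokens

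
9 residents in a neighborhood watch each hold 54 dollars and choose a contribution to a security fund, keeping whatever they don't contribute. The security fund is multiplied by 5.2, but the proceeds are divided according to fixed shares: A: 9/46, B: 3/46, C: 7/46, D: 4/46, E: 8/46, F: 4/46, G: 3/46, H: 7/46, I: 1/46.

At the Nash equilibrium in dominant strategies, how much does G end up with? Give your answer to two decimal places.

Each unit j contributes comes back to j as 5.2 × (j's share), so j prefers to contribute only if that share exceeds 1/5.2 = 0.1923; otherwise keeping the unit dominates.
The only share above 0.1923 is A's 9/46, contributing 54; the remaining 8 contribute 0. Total contributed: 54.
G keeps 54 and receives 5.2 × 54 × 3/46 = 18.31 from the security fund, for a payoff of 72.31.

72.31 dollars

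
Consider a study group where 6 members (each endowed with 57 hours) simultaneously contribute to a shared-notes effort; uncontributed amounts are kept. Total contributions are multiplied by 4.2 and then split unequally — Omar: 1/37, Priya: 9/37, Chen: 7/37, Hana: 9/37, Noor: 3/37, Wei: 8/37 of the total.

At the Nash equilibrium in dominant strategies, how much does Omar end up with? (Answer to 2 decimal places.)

Each unit j contributes comes back to j as 4.2 × (j's share), so j prefers to contribute only if that share exceeds 1/4.2 = 0.2381; otherwise keeping the unit dominates.
The shares above 0.2381 belong to Priya and Hana, contributing 57 each; the remaining 4 contribute 0. Total contributed: 114.
Omar keeps 57 and receives 4.2 × 114 × 1/37 = 12.94 from the shared-notes effort, for a payoff of 69.94.

69.94 hours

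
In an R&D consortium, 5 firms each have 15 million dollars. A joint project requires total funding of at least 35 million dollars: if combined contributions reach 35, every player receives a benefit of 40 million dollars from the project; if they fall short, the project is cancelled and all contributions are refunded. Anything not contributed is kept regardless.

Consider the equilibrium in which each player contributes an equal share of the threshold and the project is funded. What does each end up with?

48 million dollars

Equal share of the threshold: 35/5 = 7.
At this profile no one gains by cutting their contribution: any cut drops the total below 35, the project is cancelled, contributions are refunded, and the deviator ends with 15, which is less than 15 − 7 + 40 = 48. Contributing more than 7 just wastes the excess. So contributing exactly 7 is a best response.
Each player's payoff: 15 − 7 + 40 = 48.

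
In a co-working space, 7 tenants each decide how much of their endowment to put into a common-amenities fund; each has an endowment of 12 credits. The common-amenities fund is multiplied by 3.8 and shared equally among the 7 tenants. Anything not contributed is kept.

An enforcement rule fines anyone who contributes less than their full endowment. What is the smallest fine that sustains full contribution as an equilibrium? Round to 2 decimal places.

5.49 credits

Given the others contribute fully, the best deviation is to contribute 0 (any partial contribution still incurs the fine and gives up units whose private return 0.5429 is below 1).
Deviating from 12 to 0 saves 12 credits but forfeits the deviator's share of the drop in the common-amenities fund: 3.8/7 × 12 = 6.51.
So the deviation gain is 12 − 6.51 = 5.49, and the fine must be at least 5.49 credits to wipe it out.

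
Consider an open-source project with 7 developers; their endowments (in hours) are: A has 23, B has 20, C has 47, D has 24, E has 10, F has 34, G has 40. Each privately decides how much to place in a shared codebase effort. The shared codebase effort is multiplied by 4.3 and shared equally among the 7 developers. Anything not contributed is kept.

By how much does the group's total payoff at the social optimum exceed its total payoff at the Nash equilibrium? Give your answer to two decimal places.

653.40 hours

The private return per contributed unit is 4.3/7 = 0.6143 < 1 for every player regardless of endowment, so the Nash equilibrium is zero contribution and the group total is Σ E_j = 23 + 20 + 47 + 24 + 10 + 34 + 40 = 198.
Each contributed unit returns 4.300 to the group, so the social optimum is full contribution by everyone: group total = 4.300 × 198 = 851.40.
Efficiency loss = (4.300 − 1) × 198 = 653.40.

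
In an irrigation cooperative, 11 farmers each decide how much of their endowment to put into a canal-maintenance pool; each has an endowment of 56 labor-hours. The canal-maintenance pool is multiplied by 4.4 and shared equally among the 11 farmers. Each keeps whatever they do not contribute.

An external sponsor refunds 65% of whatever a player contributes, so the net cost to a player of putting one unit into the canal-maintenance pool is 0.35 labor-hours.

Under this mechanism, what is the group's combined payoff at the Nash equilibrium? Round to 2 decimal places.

3110.80 labor-hours

The effective private return per unit is now (4.4/11) / 0.35 = 1.1429 > 1, so every player's dominant strategy flips to full contribution.
So the Nash equilibrium is full contribution by all 11; the group earns 11 × (56 × 0.65 + 4.4 × 56) = 3110.80.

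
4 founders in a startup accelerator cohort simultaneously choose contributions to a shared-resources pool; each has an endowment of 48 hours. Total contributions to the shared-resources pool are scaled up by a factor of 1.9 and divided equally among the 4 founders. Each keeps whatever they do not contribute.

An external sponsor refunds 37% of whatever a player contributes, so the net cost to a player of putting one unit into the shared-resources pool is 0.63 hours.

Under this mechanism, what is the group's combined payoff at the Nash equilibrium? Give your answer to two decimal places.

192.00 hours

With the mechanism, a contributed unit returns (1.9/4) / 0.63 = 0.7540 per unit of net cost — still below 1 — so contributing 0 remains dominant for every player.
Everyone keeps their endowment and the group total is 4 × 48 = 192.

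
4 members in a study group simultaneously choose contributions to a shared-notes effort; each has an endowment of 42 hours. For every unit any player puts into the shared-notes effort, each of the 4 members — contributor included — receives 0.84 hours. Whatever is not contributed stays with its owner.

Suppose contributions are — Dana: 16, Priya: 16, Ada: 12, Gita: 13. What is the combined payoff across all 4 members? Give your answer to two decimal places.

Total contributed: 16 + 16 + 12 + 13 = 57; total kept: 4 × 42 − 57 = 111.
The shared-notes effort pays out 0.84 × 4 × 57 = 191.52 in aggregate.
Group total = 111 + 191.52 = 302.52.

302.52 hours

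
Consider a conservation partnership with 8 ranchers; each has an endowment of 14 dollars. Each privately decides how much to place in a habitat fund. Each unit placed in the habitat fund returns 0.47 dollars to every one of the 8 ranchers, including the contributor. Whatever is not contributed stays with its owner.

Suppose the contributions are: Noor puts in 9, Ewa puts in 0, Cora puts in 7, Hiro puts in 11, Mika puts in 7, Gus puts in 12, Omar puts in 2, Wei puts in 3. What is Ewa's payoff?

Total contributed: 9 + 0 + 7 + 11 + 7 + 12 + 2 + 3 = 51.
Each receives 0.47 × 51 = 23.97 from the habitat fund.
Ewa keeps 14 − 0 = 14, so Ewa's payoff is 14 + 23.97 = 37.97.

37.97 dollars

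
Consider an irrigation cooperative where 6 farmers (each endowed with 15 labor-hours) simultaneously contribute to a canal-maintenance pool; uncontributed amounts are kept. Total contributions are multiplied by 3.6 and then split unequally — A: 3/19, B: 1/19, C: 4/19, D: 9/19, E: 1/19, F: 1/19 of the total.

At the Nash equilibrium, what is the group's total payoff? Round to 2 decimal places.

A player with share s gets back 3.6·s per unit contributed, so full contribution is dominant for anyone with s > 1/3.6 = 0.2778 and zero contribution is dominant for anyone below.
Only D (9/19) clears that bar, contributing 15; the remaining 5 contribute 0. Total contributed: 15.
The canal-maintenance pool pays out 3.6 × 15 = 54.00 in total (split across the unequal shares, but the aggregate is all that matters for the group sum).
The 5 free-riders keep 15 each, adding 75. Group total = 75 + 54.00 = 129.00.

129.00 labor-hours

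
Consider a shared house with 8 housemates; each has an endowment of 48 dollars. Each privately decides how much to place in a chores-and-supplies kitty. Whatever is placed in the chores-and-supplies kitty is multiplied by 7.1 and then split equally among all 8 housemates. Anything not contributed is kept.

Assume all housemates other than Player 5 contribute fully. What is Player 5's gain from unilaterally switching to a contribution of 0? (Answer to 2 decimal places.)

Switching from a contribution of 48 to 0 lets Player 5 keep an extra 48 dollars, but lowers the chores-and-supplies kitty by 48, which costs Player 5 their own share of that drop: 7.1/8 × 48 = 42.60.
Net gain = 48 − 42.60 = 5.40. The private return per contributed unit (0.8875) is below 1, so free-riding is indeed the best response regardless of what the others do.

5.40 dollars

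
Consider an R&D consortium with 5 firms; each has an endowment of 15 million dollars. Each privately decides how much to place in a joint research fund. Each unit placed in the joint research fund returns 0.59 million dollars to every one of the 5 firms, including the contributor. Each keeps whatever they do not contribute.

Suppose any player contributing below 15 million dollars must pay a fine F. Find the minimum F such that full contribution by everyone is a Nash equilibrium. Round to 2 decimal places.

Given the others contribute fully, the best deviation is to contribute 0 (any partial contribution still incurs the fine and gives up units whose private return 0.59 is below 1).
Deviating from 15 to 0 saves 15 million dollars but forfeits the deviator's share of the drop in the joint research fund: 0.59 × 15 = 8.85.
So the deviation gain is 15 − 8.85 = 6.15, and the fine must be at least 6.15 million dollars to wipe it out.

6.15 million dollars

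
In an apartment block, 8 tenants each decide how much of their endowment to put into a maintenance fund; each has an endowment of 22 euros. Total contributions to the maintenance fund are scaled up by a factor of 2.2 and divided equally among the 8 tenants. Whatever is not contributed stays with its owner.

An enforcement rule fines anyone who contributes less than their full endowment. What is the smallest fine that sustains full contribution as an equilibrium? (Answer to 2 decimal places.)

15.95 euros

Given the others contribute fully, the best deviation is to contribute 0 (any partial contribution still incurs the fine and gives up units whose private return 0.2750 is below 1).
Deviating from 22 to 0 saves 22 euros but forfeits the deviator's share of the drop in the maintenance fund: 2.2/8 × 22 = 6.05.
So the deviation gain is 22 − 6.05 = 15.95, and the fine must be at least 15.95 euros to wipe it out.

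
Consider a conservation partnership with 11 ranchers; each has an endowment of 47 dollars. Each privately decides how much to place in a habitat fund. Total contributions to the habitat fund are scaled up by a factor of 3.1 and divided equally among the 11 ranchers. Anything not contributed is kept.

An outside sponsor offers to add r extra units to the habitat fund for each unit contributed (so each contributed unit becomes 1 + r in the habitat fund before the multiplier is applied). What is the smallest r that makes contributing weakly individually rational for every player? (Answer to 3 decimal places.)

2.548

With matching at rate r, one contributed unit becomes (1 + r) in the habitat fund and returns 3.1 × (1 + r) / 11 to the contributor.
Setting this equal to 1: 1 + r = 11/3.1 = 3.5484.
So the minimum matching rate is r = 3.5484 − 1 = 2.548.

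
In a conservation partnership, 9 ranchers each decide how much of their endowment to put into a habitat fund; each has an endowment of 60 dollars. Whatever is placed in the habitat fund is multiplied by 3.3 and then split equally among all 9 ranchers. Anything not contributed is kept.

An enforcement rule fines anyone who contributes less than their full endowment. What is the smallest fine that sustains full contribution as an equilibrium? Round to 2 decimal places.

38.00 dollars

Given the others contribute fully, the best deviation is to contribute 0 (any partial contribution still incurs the fine and gives up units whose private return 0.3667 is below 1).
Deviating from 60 to 0 saves 60 dollars but forfeits the deviator's share of the drop in the habitat fund: 3.3/9 × 60 = 22.00.
So the deviation gain is 60 − 22.00 = 38.00, and the fine must be at least 38.00 dollars to wipe it out.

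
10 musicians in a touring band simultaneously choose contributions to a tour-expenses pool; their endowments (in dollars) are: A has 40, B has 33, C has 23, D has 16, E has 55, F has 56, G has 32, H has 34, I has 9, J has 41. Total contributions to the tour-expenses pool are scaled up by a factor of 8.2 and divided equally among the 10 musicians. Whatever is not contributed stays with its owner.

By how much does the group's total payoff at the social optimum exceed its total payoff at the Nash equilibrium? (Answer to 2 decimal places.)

The private return per contributed unit is 8.2/10 = 0.8200 < 1 for every player regardless of endowment, so the Nash equilibrium is zero contribution and the group total is Σ E_j = 40 + 33 + 23 + 16 + 55 + 56 + 32 + 34 + 9 + 41 = 339.
Each contributed unit returns 8.200 to the group, so the social optimum is full contribution by everyone: group total = 8.200 × 339 = 2779.80.
Efficiency loss = (8.200 − 1) × 339 = 2440.80.

2440.80 dollars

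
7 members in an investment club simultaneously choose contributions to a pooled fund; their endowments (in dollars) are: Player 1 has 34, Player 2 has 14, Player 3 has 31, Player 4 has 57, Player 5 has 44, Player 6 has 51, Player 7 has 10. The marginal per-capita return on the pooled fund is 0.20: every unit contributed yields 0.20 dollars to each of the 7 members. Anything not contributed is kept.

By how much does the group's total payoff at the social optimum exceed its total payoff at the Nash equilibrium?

96.40 dollars

The private return per contributed unit is 0.20 < 1 for everyone, so the Nash equilibrium is zero contribution and the group total is Σ E_j = 34 + 14 + 31 + 57 + 44 + 51 + 10 = 241.
Each contributed unit returns 1.400 to the group, so the social optimum is full contribution by everyone: group total = 1.400 × 241 = 337.40.
Efficiency loss = (1.400 − 1) × 241 = 96.40.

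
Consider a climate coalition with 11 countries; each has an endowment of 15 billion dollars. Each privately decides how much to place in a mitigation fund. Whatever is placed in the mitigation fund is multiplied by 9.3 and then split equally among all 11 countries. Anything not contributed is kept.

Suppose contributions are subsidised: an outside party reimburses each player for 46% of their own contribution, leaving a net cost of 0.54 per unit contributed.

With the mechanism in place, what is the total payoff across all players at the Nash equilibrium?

1610.40 billion dollars

The effective private return per unit is now (9.3/11) / 0.54 = 1.5657 > 1, so every player's dominant strategy flips to full contribution.
At the Nash equilibrium everyone contributes 15. Group total payoff = 11 × (15 × 0.46 + 9.3 × 15) = 1610.40.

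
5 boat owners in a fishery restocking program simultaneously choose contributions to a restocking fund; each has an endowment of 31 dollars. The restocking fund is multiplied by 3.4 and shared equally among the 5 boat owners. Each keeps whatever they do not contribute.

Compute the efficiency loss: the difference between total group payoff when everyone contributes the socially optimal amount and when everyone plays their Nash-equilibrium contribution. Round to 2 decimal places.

Each contributed unit returns 3.4/5 = 0.6800 to its contributor — below 1 — so contributing 0 is dominant for every player. At the Nash equilibrium everyone keeps their 31, and the group total is 5 × 31 = 155.
Each contributed unit returns 3.400 to the group as a whole (0.6800 to each of 5 players), which exceeds 1, so the social optimum is full contribution: group total = 3.400 × 155 = 527.00.
Efficiency loss = 527.00 − 155 = 372.00.

372.00 dollars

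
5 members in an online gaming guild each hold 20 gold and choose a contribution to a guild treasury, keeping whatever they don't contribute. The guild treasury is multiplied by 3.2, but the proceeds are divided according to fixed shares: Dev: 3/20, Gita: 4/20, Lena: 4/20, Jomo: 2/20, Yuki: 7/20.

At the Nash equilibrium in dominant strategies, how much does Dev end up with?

For player j, contributing a unit is worthwhile iff 3.2 × (j's share) ≥ 1, i.e. iff j's share is at least 0.3125.
Yuki alone (share 7/20) is above the threshold, contributing 20; the remaining 4 contribute 0. Total contributed: 20.
Dev keeps 20 and receives 3.2 × 20 × 3/20 = 9.60 from the guild treasury, for a payoff of 29.60.

29.60 gold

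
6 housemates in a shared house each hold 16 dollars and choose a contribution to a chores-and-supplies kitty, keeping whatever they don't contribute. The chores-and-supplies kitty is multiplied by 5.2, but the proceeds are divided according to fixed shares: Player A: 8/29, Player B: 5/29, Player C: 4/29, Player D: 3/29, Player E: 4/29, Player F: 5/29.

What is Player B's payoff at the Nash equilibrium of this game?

30.34 dollars

For player j, contributing a unit is worthwhile iff 5.2 × (j's share) ≥ 1, i.e. iff j's share is at least 0.1923.
Player A alone (share 8/29) is above the threshold, contributing 16; the remaining 5 contribute 0. Total contributed: 16.
Player B keeps 16 and receives 5.2 × 16 × 5/29 = 14.34 from the chores-and-supplies kitty, for a payoff of 30.34.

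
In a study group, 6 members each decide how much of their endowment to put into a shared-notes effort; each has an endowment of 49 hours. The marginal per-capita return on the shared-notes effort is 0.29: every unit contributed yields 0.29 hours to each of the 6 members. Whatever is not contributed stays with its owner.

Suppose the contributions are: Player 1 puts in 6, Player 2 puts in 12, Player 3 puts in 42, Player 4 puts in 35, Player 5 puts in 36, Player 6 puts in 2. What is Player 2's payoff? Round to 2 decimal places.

Total contributed: 6 + 12 + 42 + 35 + 36 + 2 = 133.
Each receives 0.29 × 133 = 38.57 from the shared-notes effort.
Player 2 keeps 49 − 12 = 37, so Player 2's payoff is 37 + 38.57 = 75.57.

75.57 hours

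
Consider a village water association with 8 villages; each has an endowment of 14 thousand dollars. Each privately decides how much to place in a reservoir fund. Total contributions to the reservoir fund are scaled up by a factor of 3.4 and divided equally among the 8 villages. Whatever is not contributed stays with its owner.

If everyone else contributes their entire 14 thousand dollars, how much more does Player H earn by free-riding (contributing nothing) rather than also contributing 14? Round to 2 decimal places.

8.05 thousand dollars

Switching from a contribution of 14 to 0 lets Player H keep an extra 14 thousand dollars, but lowers the reservoir fund by 14, which costs Player H their own share of that drop: 3.4/8 × 14 = 5.95.
Net gain = 14 − 5.95 = 8.05. The private return per contributed unit (0.4250) is below 1, so free-riding is indeed the best response regardless of what the others do.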